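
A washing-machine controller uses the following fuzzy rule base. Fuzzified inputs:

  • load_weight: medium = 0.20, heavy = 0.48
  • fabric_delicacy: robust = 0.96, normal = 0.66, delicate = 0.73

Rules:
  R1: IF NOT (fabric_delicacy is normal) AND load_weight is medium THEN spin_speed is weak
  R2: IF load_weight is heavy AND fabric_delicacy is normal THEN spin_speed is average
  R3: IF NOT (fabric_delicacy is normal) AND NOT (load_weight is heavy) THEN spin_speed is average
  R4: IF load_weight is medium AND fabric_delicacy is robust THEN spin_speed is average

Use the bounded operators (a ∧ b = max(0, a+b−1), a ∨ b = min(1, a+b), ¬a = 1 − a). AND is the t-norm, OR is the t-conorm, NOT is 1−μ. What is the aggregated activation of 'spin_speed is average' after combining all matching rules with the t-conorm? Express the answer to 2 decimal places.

0.30

R1: ¬normal=1−0.66=0.34, medium=0.20; AND[max(0, a+b−1)] → w = 0.00
R2: heavy=0.48, normal=0.66; AND[max(0, a+b−1)] → w = 0.14
R3: ¬normal=1−0.66=0.34, ¬heavy=1−0.48=0.52; AND[max(0, a+b−1)] → w = 0.00
R4: medium=0.20, robust=0.96; AND[max(0, a+b−1)] → w = 0.16
Rules with consequent 'average': {R2, R3, R4} → strengths 0.14, 0.00, 0.16
Aggregate via t-conorm [min(1, a+b)]: 0.30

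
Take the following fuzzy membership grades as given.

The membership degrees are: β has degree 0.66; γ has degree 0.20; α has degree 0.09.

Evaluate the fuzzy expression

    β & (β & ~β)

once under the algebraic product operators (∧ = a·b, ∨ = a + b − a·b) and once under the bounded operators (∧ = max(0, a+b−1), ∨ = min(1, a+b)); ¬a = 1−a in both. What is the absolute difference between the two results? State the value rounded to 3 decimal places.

0.148

Under algebraic product:
  ~β = 1 − 0.6600 = 0.3400
  β & ~β = a·b on (0.6600, 0.3400) = 0.2244
  β & (β & ~β) = a·b on (0.6600, 0.2244) = 0.1481
  → value = 0.1481
Under bounded:
  ~β = 1 − 0.66 = 0.34
  β & ~β = max(0, a+b−1) on (0.66, 0.34) = 0.00
  β & (β & ~β) = max(0, a+b−1) on (0.66, 0.00) = 0.00
  → value = 0.0000
|0.1481 − 0.0000| = 0.148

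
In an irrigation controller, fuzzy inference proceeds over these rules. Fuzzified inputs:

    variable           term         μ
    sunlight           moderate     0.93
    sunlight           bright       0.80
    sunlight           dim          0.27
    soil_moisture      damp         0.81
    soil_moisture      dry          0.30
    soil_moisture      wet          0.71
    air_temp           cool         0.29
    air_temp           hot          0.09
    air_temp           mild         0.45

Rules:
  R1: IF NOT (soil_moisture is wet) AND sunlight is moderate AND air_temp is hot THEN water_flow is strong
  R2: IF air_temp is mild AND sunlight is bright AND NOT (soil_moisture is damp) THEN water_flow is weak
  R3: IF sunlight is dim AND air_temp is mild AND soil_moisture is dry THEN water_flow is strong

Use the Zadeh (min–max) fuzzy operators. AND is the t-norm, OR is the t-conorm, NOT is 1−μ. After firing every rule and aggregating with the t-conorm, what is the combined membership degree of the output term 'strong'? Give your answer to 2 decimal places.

0.27

R1: ¬wet=1−0.71=0.29, moderate=0.93, hot=0.09; AND[min(a, b)] → w = 0.09
R2: mild=0.45, bright=0.80, ¬damp=1−0.81=0.19; AND[min(a, b)] → w = 0.19
R3: dim=0.27, mild=0.45, dry=0.30; AND[min(a, b)] → w = 0.27
Rules with consequent 'strong': {R1, R3} → strengths 0.09, 0.27
Aggregate via t-conorm [max(a, b)]: 0.27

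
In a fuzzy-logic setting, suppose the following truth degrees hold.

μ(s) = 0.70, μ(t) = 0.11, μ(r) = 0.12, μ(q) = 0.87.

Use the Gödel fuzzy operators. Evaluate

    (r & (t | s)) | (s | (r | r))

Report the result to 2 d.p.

0.70

t | s = max(a, b) on (0.11, 0.70) = 0.70
r & (t | s) = min(a, b) on (0.12, 0.70) = 0.12
r | r = max(a, b) on (0.12, 0.12) = 0.12
s | (r | r) = max(a, b) on (0.70, 0.12) = 0.70
(r & (t | s)) | (s | (r | r)) = max(a, b) on (0.12, 0.70) = 0.70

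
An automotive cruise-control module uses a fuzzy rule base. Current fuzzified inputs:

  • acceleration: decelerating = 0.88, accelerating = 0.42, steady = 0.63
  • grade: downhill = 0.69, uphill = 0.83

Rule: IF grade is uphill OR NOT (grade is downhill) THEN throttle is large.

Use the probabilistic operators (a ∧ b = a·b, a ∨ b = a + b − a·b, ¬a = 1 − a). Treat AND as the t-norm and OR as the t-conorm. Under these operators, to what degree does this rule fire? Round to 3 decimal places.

firing strength: uphill=0.83, ¬downhill=1−0.69=0.31; OR[a + b − a·b] → w = 0.8827

0.883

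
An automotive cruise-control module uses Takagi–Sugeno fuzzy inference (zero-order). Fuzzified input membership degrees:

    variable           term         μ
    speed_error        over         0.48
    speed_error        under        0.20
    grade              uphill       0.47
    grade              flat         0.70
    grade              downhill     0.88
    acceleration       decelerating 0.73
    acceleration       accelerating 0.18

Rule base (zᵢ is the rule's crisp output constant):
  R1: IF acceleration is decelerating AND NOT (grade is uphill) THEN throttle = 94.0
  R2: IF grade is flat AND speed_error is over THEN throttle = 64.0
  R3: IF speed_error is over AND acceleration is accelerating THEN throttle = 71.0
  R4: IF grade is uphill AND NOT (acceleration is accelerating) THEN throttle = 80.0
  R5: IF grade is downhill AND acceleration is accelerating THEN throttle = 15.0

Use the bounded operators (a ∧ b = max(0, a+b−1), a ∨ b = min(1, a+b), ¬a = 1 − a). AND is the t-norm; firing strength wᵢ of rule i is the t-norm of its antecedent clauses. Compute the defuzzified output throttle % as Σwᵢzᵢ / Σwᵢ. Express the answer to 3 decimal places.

76.025

R1 (z=94.0): decelerating=0.73, ¬uphill=1−0.47=0.53; AND[max(0, a+b−1)] → w = 0.26
R2 (z=64.0): flat=0.70, over=0.48; AND[max(0, a+b−1)] → w = 0.18
R3 (z=71.0): over=0.48, accelerating=0.18; AND[max(0, a+b−1)] → w = 0.00
R4 (z=80.0): uphill=0.47, ¬accelerating=1−0.18=0.82; AND[max(0, a+b−1)] → w = 0.29
R5 (z=15.0): downhill=0.88, accelerating=0.18; AND[max(0, a+b−1)] → w = 0.06
Weighted average = (0.26·94.0 + 0.18·64.0 + 0.00·71.0 + 0.29·80.0 + 0.06·15.0) / (0.26 + 0.18 + 0.00 + 0.29 + 0.06)
  = 60.0600 / 0.7900 = 76.025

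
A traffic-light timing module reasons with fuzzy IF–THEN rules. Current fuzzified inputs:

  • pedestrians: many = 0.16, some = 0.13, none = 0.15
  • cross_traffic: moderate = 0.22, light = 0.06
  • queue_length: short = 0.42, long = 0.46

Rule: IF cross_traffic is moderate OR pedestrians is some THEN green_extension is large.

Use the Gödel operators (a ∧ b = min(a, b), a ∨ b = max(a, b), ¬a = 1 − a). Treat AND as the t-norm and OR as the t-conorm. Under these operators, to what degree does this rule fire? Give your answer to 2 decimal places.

firing strength: moderate=0.22, some=0.13; OR[max(a, b)] → w = 0.22

0.22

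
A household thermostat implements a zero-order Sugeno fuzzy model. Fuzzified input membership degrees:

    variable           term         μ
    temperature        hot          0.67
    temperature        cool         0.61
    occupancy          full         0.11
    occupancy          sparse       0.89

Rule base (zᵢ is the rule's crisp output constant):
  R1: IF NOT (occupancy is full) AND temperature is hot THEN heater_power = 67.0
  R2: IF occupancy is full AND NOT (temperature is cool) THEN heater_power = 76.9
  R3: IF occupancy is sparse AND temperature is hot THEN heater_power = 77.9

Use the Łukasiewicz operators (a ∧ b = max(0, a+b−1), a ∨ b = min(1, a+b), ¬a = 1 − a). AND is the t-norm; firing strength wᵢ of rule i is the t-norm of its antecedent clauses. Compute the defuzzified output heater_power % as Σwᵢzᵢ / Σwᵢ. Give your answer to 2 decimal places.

R1 (z=67.0): ¬full=1−0.11=0.89, hot=0.67; AND[max(0, a+b−1)] → w = 0.56
R2 (z=76.9): full=0.11, ¬cool=1−0.61=0.39; AND[max(0, a+b−1)] → w = 0.00
R3 (z=77.9): sparse=0.89, hot=0.67; AND[max(0, a+b−1)] → w = 0.56
Weighted average = (0.56·67.0 + 0.00·76.9 + 0.56·77.9) / (0.56 + 0.00 + 0.56)
  = 81.1440 / 1.1200 = 72.45

72.45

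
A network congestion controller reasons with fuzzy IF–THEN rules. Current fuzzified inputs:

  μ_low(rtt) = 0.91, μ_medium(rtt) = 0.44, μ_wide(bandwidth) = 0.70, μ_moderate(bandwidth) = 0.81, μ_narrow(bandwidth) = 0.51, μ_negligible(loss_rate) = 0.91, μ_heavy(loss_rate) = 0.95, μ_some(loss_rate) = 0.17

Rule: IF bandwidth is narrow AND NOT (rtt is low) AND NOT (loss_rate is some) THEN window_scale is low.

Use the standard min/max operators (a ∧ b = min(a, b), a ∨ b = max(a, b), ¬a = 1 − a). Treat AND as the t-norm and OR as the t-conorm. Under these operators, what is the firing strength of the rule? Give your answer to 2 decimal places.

firing strength: narrow=0.51, ¬low=1−0.91=0.09, ¬some=1−0.17=0.83; AND[min(a, b)] → w = 0.09

0.09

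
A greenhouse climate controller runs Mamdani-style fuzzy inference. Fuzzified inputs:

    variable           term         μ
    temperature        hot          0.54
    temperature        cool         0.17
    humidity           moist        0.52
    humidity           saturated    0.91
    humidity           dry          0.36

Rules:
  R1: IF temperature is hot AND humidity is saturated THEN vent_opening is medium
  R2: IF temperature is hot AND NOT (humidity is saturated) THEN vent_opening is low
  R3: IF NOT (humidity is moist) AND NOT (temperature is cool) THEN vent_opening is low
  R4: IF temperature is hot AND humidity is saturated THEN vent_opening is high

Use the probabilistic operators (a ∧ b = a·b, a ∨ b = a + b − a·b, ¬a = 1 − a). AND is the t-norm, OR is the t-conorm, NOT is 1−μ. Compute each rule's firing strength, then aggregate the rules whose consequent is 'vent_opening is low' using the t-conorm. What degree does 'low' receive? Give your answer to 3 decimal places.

0.428

R1: hot=0.54, saturated=0.91; AND[a·b] → w = 0.4914
R2: hot=0.54, ¬saturated=1−0.91=0.09; AND[a·b] → w = 0.0486
R3: ¬moist=1−0.52=0.48, ¬cool=1−0.17=0.83; AND[a·b] → w = 0.3984
R4: hot=0.54, saturated=0.91; AND[a·b] → w = 0.4914
Rules with consequent 'low': {R2, R3} → strengths 0.0486, 0.3984
Aggregate via t-conorm [a + b − a·b]: 0.4276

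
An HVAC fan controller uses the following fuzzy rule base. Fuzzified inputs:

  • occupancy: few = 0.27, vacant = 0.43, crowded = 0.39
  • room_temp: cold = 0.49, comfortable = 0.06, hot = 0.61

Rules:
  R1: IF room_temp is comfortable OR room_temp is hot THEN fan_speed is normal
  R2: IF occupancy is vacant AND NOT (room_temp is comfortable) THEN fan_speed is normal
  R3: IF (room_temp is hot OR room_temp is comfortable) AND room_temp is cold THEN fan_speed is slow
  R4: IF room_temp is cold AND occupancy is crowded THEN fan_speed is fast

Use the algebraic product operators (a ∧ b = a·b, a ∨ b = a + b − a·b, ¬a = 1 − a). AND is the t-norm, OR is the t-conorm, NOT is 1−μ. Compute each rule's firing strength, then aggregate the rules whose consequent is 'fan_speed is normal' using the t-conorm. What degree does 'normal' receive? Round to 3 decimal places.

0.782

R1: comfortable=0.06, hot=0.61; OR[a + b − a·b] → w = 0.6334
R2: vacant=0.43, ¬comfortable=1−0.06=0.94; AND[a·b] → w = 0.4042
R3: (hot=0.61 OR comfortable=0.06) = 0.6334; AND[a·b] with cold=0.49 → w = 0.3104
R4: cold=0.49, crowded=0.39; AND[a·b] → w = 0.1911
Rules with consequent 'normal': {R1, R2} → strengths 0.6334, 0.4042
Aggregate via t-conorm [a + b − a·b]: 0.7816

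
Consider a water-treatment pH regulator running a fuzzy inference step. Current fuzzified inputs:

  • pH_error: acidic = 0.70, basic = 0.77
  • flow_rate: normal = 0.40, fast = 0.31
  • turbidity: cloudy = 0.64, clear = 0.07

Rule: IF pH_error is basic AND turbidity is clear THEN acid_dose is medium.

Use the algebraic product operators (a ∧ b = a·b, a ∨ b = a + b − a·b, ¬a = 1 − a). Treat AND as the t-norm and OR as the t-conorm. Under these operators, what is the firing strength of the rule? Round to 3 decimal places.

firing strength: basic=0.77, clear=0.07; AND[a·b] → w = 0.0539

0.054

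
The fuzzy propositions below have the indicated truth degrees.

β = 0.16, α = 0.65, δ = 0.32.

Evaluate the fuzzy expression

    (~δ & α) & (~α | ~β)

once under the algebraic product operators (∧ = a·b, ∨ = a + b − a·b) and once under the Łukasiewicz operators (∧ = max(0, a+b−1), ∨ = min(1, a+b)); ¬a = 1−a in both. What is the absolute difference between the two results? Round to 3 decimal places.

Under algebraic product:
  ~δ = 1 − 0.3200 = 0.6800
  ~δ & α = a·b on (0.6800, 0.6500) = 0.4420
  ~α = 1 − 0.6500 = 0.3500
  ~β = 1 − 0.1600 = 0.8400
  ~α | ~β = a + b − a·b on (0.3500, 0.8400) = 0.8960
  (~δ & α) & (~α | ~β) = a·b on (0.4420, 0.8960) = 0.3960
  → value = 0.3960
Under Łukasiewicz:
  ~δ = 1 − 0.32 = 0.68
  ~δ & α = max(0, a+b−1) on (0.68, 0.65) = 0.33
  ~α = 1 − 0.65 = 0.35
  ~β = 1 − 0.16 = 0.84
  ~α | ~β = min(1, a+b) on (0.35, 0.84) = 1.00
  (~δ & α) & (~α | ~β) = max(0, a+b−1) on (0.33, 1.00) = 0.33
  → value = 0.3300
|0.3960 − 0.3300| = 0.066

0.066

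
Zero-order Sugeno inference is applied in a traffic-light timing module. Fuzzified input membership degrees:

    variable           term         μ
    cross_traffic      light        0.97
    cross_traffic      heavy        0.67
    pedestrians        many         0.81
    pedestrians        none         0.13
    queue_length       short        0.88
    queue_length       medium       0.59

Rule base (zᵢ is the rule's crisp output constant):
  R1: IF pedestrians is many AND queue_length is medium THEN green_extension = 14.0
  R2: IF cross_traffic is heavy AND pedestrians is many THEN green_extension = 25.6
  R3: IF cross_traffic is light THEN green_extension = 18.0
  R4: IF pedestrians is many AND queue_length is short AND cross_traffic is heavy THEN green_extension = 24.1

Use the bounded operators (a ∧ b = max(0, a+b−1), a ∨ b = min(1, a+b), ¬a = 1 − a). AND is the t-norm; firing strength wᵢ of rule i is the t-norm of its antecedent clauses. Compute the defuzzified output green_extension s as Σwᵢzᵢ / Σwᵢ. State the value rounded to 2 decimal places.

19.92

R1 (z=14.0): many=0.81, medium=0.59; AND[max(0, a+b−1)] → w = 0.40
R2 (z=25.6): heavy=0.67, many=0.81; AND[max(0, a+b−1)] → w = 0.48
R3 (z=18.0): light=0.97 → w = 0.97
R4 (z=24.1): many=0.81, short=0.88, heavy=0.67; AND[max(0, a+b−1)] → w = 0.36
Weighted average = (0.40·14.0 + 0.48·25.6 + 0.97·18.0 + 0.36·24.1) / (0.40 + 0.48 + 0.97 + 0.36)
  = 44.0240 / 2.2100 = 19.92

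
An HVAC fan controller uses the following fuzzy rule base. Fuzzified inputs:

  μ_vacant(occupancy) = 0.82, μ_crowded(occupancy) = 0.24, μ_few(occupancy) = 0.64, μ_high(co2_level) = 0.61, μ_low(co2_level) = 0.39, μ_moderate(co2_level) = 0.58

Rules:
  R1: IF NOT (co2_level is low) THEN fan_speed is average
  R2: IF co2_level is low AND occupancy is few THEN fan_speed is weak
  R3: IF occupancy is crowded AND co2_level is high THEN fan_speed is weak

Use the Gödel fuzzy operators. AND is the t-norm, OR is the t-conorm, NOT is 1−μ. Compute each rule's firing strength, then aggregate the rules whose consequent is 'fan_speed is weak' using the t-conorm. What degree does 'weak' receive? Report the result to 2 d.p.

R1: ¬low=1−0.39=0.61 → w = 0.61
R2: low=0.39, few=0.64; AND[min(a, b)] → w = 0.39
R3: crowded=0.24, high=0.61; AND[min(a, b)] → w = 0.24
Rules with consequent 'weak': {R2, R3} → strengths 0.39, 0.24
Aggregate via t-conorm [max(a, b)]: 0.39

0.39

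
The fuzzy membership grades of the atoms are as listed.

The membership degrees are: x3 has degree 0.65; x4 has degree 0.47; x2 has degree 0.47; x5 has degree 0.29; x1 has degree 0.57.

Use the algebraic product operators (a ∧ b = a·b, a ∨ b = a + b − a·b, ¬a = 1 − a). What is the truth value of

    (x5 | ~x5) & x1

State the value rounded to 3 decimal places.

0.453

~x5 = 1 − 0.2900 = 0.7100
x5 | ~x5 = a + b − a·b on (0.2900, 0.7100) = 0.7941
(x5 | ~x5) & x1 = a·b on (0.7941, 0.5700) = 0.4526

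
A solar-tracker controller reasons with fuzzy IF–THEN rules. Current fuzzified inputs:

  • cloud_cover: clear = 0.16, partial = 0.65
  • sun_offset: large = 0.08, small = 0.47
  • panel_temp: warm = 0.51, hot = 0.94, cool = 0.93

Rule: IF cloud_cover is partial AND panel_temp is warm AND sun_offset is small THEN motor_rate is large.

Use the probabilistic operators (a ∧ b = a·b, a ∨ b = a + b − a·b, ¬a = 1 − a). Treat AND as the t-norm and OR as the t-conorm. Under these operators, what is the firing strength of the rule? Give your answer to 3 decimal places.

firing strength: partial=0.65, warm=0.51, small=0.47; AND[a·b] → w = 0.1558

0.156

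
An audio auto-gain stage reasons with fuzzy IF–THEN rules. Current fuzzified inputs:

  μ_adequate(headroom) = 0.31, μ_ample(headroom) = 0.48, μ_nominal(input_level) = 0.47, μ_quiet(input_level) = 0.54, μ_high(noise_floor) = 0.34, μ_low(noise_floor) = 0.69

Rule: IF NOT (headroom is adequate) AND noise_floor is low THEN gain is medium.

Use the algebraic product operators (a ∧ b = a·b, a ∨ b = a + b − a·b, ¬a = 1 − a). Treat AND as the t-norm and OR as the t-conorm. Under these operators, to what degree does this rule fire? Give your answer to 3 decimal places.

0.476

firing strength: ¬adequate=1−0.31=0.69, low=0.69; AND[a·b] → w = 0.4761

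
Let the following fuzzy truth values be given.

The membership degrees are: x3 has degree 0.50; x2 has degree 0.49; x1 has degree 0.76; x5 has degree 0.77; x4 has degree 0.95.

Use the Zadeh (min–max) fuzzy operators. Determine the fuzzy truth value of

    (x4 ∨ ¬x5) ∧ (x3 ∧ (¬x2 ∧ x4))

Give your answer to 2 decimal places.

¬x5 = 1 − 0.77 = 0.23
x4 ∨ ¬x5 = max(a, b) on (0.95, 0.23) = 0.95
¬x2 = 1 − 0.49 = 0.51
¬x2 ∧ x4 = min(a, b) on (0.51, 0.95) = 0.51
x3 ∧ (¬x2 ∧ x4) = min(a, b) on (0.50, 0.51) = 0.50
(x4 ∨ ¬x5) ∧ (x3 ∧ (¬x2 ∧ x4)) = min(a, b) on (0.95, 0.50) = 0.50

0.50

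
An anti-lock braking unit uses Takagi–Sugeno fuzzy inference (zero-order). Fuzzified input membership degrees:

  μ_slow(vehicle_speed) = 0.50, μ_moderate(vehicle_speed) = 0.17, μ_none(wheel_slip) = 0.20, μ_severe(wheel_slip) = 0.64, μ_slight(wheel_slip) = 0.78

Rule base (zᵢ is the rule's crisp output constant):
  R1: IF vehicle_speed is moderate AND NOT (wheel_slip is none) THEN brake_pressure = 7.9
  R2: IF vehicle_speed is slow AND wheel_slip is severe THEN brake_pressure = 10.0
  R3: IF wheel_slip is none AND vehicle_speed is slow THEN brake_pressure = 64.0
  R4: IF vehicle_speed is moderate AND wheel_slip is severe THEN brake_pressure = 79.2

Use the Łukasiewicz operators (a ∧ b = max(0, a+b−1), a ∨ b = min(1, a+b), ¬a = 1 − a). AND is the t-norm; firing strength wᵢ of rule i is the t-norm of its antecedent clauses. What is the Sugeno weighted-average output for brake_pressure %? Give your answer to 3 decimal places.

R1 (z=7.9): moderate=0.17, ¬none=1−0.20=0.80; AND[max(0, a+b−1)] → w = 0.00
R2 (z=10.0): slow=0.50, severe=0.64; AND[max(0, a+b−1)] → w = 0.14
R3 (z=64.0): none=0.20, slow=0.50; AND[max(0, a+b−1)] → w = 0.00
R4 (z=79.2): moderate=0.17, severe=0.64; AND[max(0, a+b−1)] → w = 0.00
Weighted average = (0.00·7.9 + 0.14·10.0 + 0.00·64.0 + 0.00·79.2) / (0.00 + 0.14 + 0.00 + 0.00)
  = 1.4000 / 0.1400 = 10.000

10.000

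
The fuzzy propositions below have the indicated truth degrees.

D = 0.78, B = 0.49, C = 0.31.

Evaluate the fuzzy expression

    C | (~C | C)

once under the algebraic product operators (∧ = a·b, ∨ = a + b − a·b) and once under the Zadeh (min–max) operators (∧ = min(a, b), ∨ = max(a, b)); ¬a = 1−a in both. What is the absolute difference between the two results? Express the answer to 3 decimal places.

0.162

Under algebraic product:
  ~C = 1 − 0.3100 = 0.6900
  ~C | C = a + b − a·b on (0.6900, 0.3100) = 0.7861
  C | (~C | C) = a + b − a·b on (0.3100, 0.7861) = 0.8524
  → value = 0.8524
Under Zadeh (min–max):
  ~C = 1 − 0.31 = 0.69
  ~C | C = max(a, b) on (0.69, 0.31) = 0.69
  C | (~C | C) = max(a, b) on (0.31, 0.69) = 0.69
  → value = 0.6900
|0.8524 − 0.6900| = 0.162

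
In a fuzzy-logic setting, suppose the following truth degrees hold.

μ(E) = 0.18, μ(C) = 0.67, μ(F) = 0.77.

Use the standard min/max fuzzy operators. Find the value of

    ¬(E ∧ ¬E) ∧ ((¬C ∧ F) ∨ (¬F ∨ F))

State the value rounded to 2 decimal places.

0.77

¬E = 1 − 0.18 = 0.82
E ∧ ¬E = min(a, b) on (0.18, 0.82) = 0.18
¬(E ∧ ¬E) = 1 − 0.18 = 0.82
¬C = 1 − 0.67 = 0.33
¬C ∧ F = min(a, b) on (0.33, 0.77) = 0.33
¬F = 1 − 0.77 = 0.23
¬F ∨ F = max(a, b) on (0.23, 0.77) = 0.77
(¬C ∧ F) ∨ (¬F ∨ F) = max(a, b) on (0.33, 0.77) = 0.77
¬(E ∧ ¬E) ∧ ((¬C ∧ F) ∨ (¬F ∨ F)) = min(a, b) on (0.82, 0.77) = 0.77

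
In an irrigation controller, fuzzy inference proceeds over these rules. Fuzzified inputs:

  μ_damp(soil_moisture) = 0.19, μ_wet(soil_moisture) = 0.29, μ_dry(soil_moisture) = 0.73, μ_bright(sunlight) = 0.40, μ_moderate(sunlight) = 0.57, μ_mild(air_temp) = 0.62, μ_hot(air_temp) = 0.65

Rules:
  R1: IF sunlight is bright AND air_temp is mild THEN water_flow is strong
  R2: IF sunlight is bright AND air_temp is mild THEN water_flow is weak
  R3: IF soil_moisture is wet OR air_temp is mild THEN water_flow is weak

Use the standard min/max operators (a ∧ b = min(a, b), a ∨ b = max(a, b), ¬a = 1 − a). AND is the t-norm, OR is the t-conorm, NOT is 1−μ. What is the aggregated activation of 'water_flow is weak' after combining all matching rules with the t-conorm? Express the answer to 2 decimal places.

R1: bright=0.40, mild=0.62; AND[min(a, b)] → w = 0.40
R2: bright=0.40, mild=0.62; AND[min(a, b)] → w = 0.40
R3: wet=0.29, mild=0.62; OR[max(a, b)] → w = 0.62
Rules with consequent 'weak': {R2, R3} → strengths 0.40, 0.62
Aggregate via t-conorm [max(a, b)]: 0.62

0.62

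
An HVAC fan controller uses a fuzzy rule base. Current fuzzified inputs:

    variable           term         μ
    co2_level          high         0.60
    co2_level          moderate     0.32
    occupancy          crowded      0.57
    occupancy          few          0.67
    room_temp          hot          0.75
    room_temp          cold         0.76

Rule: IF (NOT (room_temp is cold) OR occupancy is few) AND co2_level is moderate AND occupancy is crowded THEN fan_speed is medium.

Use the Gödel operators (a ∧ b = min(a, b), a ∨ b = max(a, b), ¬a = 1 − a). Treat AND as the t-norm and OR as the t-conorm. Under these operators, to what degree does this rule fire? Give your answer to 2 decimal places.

0.32

firing strength: (¬cold=1−0.76=0.24 OR few=0.67) = 0.67; AND[min(a, b)] with moderate=0.32, crowded=0.57 → w = 0.32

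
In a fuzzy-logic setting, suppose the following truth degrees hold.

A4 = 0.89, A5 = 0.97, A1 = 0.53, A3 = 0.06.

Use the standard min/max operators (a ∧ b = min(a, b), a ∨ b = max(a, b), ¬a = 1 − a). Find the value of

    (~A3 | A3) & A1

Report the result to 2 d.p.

0.53

~A3 = 1 − 0.06 = 0.94
~A3 | A3 = max(a, b) on (0.94, 0.06) = 0.94
(~A3 | A3) & A1 = min(a, b) on (0.94, 0.53) = 0.53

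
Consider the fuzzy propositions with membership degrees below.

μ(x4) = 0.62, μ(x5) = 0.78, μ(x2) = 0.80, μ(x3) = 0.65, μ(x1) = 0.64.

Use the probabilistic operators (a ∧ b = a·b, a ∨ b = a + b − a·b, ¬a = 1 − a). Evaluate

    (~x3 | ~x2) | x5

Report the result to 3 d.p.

0.886

~x3 = 1 − 0.6500 = 0.3500
~x2 = 1 − 0.8000 = 0.2000
~x3 | ~x2 = a + b − a·b on (0.3500, 0.2000) = 0.4800
(~x3 | ~x2) | x5 = a + b − a·b on (0.4800, 0.7800) = 0.8856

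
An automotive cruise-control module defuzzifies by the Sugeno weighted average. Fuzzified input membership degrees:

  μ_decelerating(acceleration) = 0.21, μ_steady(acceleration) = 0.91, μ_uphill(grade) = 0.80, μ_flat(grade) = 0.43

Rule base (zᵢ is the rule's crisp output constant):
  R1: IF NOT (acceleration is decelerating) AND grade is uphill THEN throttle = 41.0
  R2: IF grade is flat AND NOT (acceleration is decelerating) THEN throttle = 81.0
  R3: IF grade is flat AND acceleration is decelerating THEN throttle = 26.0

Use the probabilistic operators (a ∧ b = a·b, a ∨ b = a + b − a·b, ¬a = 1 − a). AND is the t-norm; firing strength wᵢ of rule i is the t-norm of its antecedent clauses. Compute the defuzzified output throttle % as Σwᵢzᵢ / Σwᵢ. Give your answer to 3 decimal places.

52.519

R1 (z=41.0): ¬decelerating=1−0.21=0.79, uphill=0.80; AND[a·b] → w = 0.6320
R2 (z=81.0): flat=0.43, ¬decelerating=1−0.21=0.79; AND[a·b] → w = 0.3397
R3 (z=26.0): flat=0.43, decelerating=0.21; AND[a·b] → w = 0.0903
Weighted average = (0.6320·41.0 + 0.3397·81.0 + 0.0903·26.0) / (0.6320 + 0.3397 + 0.0903)
  = 55.7755 / 1.0620 = 52.519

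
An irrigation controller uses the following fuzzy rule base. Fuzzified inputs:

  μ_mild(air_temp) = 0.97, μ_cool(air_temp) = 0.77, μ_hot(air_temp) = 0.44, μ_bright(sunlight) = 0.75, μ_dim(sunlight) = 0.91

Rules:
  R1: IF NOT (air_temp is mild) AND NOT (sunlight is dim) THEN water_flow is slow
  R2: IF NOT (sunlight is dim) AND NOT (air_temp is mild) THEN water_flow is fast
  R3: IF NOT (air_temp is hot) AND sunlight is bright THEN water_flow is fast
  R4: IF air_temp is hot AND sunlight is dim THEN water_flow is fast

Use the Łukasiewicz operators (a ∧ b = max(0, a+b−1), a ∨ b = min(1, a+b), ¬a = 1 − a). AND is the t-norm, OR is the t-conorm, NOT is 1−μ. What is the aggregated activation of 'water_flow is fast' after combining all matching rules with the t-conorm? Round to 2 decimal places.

0.66

R1: ¬mild=1−0.97=0.03, ¬dim=1−0.91=0.09; AND[max(0, a+b−1)] → w = 0.00
R2: ¬dim=1−0.91=0.09, ¬mild=1−0.97=0.03; AND[max(0, a+b−1)] → w = 0.00
R3: ¬hot=1−0.44=0.56, bright=0.75; AND[max(0, a+b−1)] → w = 0.31
R4: hot=0.44, dim=0.91; AND[max(0, a+b−1)] → w = 0.35
Rules with consequent 'fast': {R2, R3, R4} → strengths 0.00, 0.31, 0.35
Aggregate via t-conorm [min(1, a+b)]: 0.66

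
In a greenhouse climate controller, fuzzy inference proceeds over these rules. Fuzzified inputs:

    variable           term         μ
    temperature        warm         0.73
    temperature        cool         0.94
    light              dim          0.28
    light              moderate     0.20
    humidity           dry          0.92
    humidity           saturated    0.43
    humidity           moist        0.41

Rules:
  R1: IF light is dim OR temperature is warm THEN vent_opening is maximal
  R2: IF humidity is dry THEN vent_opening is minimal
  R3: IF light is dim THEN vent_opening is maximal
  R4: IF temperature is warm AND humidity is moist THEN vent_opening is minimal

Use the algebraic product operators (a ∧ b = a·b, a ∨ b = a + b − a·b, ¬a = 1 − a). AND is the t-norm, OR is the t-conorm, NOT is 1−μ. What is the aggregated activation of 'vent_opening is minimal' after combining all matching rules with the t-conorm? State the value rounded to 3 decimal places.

R1: dim=0.28, warm=0.73; OR[a + b − a·b] → w = 0.8056
R2: dry=0.92 → w = 0.9200
R3: dim=0.28 → w = 0.2800
R4: warm=0.73, moist=0.41; AND[a·b] → w = 0.2993
Rules with consequent 'minimal': {R2, R4} → strengths 0.9200, 0.2993
Aggregate via t-conorm [a + b − a·b]: 0.9439

0.944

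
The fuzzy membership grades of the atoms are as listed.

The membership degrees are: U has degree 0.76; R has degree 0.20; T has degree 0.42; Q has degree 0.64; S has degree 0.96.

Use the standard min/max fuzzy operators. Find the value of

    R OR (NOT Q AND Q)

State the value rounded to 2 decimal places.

0.36

NOT Q = 1 − 0.64 = 0.36
NOT Q AND Q = min(a, b) on (0.36, 0.64) = 0.36
R OR (NOT Q AND Q) = max(a, b) on (0.20, 0.36) = 0.36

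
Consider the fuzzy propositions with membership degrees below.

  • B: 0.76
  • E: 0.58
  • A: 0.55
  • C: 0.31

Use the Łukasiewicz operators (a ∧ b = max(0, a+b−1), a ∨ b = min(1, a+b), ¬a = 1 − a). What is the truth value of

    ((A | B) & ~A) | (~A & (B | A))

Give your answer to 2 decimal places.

A | B = min(1, a+b) on (0.55, 0.76) = 1.00
~A = 1 − 0.55 = 0.45
(A | B) & ~A = max(0, a+b−1) on (1.00, 0.45) = 0.45
~A = 1 − 0.55 = 0.45
B | A = min(1, a+b) on (0.76, 0.55) = 1.00
~A & (B | A) = max(0, a+b−1) on (0.45, 1.00) = 0.45
((A | B) & ~A) | (~A & (B | A)) = min(1, a+b) on (0.45, 0.45) = 0.90

0.90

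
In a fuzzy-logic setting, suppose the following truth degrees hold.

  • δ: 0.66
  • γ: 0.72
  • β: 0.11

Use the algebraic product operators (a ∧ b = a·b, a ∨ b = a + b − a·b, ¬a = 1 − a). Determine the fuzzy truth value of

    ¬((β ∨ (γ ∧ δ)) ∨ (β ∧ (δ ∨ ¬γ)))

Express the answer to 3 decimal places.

γ ∧ δ = a·b on (0.7200, 0.6600) = 0.4752
β ∨ (γ ∧ δ) = a + b − a·b on (0.1100, 0.4752) = 0.5329
¬γ = 1 − 0.7200 = 0.2800
δ ∨ ¬γ = a + b − a·b on (0.6600, 0.2800) = 0.7552
β ∧ (δ ∨ ¬γ) = a·b on (0.1100, 0.7552) = 0.0831
(β ∨ (γ ∧ δ)) ∨ (β ∧ (δ ∨ ¬γ)) = a + b − a·b on (0.5329, 0.0831) = 0.5717
¬((β ∨ (γ ∧ δ)) ∨ (β ∧ (δ ∨ ¬γ))) = 1 − 0.5717 = 0.4283

0.428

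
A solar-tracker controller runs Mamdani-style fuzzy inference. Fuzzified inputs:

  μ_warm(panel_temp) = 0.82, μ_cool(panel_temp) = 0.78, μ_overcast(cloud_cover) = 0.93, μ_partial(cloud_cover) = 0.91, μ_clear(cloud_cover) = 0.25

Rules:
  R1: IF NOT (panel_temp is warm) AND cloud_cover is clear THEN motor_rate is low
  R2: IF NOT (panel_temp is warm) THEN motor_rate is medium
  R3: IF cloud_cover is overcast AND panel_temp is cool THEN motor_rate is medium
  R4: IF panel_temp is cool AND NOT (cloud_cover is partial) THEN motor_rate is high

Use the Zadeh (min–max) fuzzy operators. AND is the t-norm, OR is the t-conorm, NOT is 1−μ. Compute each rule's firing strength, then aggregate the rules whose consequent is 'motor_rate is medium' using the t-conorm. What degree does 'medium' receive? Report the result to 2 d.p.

R1: ¬warm=1−0.82=0.18, clear=0.25; AND[min(a, b)] → w = 0.18
R2: ¬warm=1−0.82=0.18 → w = 0.18
R3: overcast=0.93, cool=0.78; AND[min(a, b)] → w = 0.78
R4: cool=0.78, ¬partial=1−0.91=0.09; AND[min(a, b)] → w = 0.09
Rules with consequent 'medium': {R2, R3} → strengths 0.18, 0.78
Aggregate via t-conorm [max(a, b)]: 0.78

0.78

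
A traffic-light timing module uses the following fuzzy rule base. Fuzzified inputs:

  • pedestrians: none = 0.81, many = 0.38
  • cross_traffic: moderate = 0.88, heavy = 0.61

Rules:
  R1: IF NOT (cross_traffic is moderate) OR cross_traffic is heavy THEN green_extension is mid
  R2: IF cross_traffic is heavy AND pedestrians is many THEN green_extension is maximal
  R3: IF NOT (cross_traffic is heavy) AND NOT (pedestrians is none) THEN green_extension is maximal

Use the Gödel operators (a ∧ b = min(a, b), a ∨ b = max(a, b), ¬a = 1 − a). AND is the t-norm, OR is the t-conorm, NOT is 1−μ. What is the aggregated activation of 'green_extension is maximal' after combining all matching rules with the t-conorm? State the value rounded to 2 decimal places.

R1: ¬moderate=1−0.88=0.12, heavy=0.61; OR[max(a, b)] → w = 0.61
R2: heavy=0.61, many=0.38; AND[min(a, b)] → w = 0.38
R3: ¬heavy=1−0.61=0.39, ¬none=1−0.81=0.19; AND[min(a, b)] → w = 0.19
Rules with consequent 'maximal': {R2, R3} → strengths 0.38, 0.19
Aggregate via t-conorm [max(a, b)]: 0.38

0.38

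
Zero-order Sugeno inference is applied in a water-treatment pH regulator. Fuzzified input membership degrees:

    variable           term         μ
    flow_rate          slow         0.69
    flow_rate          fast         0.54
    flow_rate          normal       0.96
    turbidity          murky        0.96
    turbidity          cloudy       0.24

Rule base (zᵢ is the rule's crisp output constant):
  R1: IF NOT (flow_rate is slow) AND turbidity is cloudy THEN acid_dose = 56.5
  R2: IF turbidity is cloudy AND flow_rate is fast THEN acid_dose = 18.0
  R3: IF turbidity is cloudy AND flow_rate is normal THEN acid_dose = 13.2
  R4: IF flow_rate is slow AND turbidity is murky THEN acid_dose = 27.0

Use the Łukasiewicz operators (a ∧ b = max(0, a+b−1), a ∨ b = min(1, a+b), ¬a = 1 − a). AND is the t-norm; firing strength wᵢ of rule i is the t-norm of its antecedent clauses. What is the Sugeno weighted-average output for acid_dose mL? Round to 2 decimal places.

23.75

R1 (z=56.5): ¬slow=1−0.69=0.31, cloudy=0.24; AND[max(0, a+b−1)] → w = 0.00
R2 (z=18.0): cloudy=0.24, fast=0.54; AND[max(0, a+b−1)] → w = 0.00
R3 (z=13.2): cloudy=0.24, normal=0.96; AND[max(0, a+b−1)] → w = 0.20
R4 (z=27.0): slow=0.69, murky=0.96; AND[max(0, a+b−1)] → w = 0.65
Weighted average = (0.00·56.5 + 0.00·18.0 + 0.20·13.2 + 0.65·27.0) / (0.00 + 0.00 + 0.20 + 0.65)
  = 20.1900 / 0.8500 = 23.75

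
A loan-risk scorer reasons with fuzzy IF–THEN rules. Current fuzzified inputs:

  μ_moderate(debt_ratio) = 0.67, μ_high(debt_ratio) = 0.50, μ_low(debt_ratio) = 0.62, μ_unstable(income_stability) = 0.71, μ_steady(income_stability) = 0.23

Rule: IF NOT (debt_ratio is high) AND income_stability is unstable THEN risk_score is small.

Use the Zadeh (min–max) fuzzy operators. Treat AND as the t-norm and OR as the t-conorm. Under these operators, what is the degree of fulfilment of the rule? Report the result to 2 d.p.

firing strength: ¬high=1−0.50=0.50, unstable=0.71; AND[min(a, b)] → w = 0.50

0.50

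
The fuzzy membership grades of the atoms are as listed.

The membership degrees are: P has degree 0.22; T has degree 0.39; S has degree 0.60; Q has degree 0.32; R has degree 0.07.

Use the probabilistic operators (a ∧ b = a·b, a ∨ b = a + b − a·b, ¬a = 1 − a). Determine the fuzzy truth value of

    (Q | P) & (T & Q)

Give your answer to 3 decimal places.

Q | P = a + b − a·b on (0.3200, 0.2200) = 0.4696
T & Q = a·b on (0.3900, 0.3200) = 0.1248
(Q | P) & (T & Q) = a·b on (0.4696, 0.1248) = 0.0586

0.059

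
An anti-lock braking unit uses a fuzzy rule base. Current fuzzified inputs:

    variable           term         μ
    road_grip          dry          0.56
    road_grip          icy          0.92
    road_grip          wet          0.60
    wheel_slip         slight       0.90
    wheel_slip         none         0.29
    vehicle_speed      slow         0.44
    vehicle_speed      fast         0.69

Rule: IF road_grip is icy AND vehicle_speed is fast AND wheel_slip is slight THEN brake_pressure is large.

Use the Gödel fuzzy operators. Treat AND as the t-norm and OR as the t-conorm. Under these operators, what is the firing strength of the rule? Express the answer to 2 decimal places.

firing strength: icy=0.92, fast=0.69, slight=0.90; AND[min(a, b)] → w = 0.69

0.69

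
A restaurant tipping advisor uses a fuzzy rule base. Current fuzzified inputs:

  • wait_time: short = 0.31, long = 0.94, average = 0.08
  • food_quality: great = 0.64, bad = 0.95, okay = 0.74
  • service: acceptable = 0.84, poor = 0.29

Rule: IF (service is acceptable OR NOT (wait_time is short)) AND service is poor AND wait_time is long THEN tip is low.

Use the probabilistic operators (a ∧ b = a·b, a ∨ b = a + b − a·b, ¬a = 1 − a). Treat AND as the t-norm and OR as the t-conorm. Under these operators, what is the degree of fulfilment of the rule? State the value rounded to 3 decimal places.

firing strength: (acceptable=0.84 OR ¬short=1−0.31=0.69) = 0.9504; AND[a·b] with poor=0.29, long=0.94 → w = 0.2591

0.259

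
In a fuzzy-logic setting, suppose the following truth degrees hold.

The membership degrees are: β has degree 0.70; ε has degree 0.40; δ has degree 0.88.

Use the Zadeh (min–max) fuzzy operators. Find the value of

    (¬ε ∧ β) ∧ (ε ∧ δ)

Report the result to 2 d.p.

0.40

¬ε = 1 − 0.40 = 0.60
¬ε ∧ β = min(a, b) on (0.60, 0.70) = 0.60
ε ∧ δ = min(a, b) on (0.40, 0.88) = 0.40
(¬ε ∧ β) ∧ (ε ∧ δ) = min(a, b) on (0.60, 0.40) = 0.40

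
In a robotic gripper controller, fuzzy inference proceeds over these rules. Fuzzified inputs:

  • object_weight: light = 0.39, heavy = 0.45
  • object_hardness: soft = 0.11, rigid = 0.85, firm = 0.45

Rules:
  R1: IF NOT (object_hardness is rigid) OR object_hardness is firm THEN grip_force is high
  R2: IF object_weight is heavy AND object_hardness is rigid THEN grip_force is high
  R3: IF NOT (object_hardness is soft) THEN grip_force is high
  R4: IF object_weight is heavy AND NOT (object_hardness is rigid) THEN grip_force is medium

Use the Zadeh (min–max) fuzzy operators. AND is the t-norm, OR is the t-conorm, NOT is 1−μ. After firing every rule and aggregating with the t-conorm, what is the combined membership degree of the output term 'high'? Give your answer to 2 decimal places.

R1: ¬rigid=1−0.85=0.15, firm=0.45; OR[max(a, b)] → w = 0.45
R2: heavy=0.45, rigid=0.85; AND[min(a, b)] → w = 0.45
R3: ¬soft=1−0.11=0.89 → w = 0.89
R4: heavy=0.45, ¬rigid=1−0.85=0.15; AND[min(a, b)] → w = 0.15
Rules with consequent 'high': {R1, R2, R3} → strengths 0.45, 0.45, 0.89
Aggregate via t-conorm [max(a, b)]: 0.89

0.89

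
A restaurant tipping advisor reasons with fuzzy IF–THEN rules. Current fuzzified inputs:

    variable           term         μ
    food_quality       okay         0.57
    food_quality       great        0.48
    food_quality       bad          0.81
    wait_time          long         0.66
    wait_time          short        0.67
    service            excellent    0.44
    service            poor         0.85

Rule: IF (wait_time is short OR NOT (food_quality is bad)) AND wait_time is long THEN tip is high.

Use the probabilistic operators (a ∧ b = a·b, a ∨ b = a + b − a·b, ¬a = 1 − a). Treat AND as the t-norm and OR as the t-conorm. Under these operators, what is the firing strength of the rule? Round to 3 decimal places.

firing strength: (short=0.67 OR ¬bad=1−0.81=0.19) = 0.7327; AND[a·b] with long=0.66 → w = 0.4836

0.484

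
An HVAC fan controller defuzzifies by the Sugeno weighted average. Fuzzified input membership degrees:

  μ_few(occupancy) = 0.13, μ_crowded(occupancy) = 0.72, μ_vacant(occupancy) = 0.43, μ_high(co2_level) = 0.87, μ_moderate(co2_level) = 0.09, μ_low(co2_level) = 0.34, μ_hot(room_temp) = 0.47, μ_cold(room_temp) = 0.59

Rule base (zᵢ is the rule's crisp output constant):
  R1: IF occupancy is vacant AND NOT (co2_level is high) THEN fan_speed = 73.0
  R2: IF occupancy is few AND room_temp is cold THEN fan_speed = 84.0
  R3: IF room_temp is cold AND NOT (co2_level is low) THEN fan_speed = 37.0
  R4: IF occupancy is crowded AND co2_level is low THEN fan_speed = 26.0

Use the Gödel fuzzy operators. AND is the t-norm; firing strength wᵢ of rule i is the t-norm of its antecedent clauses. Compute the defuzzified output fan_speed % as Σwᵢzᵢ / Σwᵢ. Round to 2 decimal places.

R1 (z=73.0): vacant=0.43, ¬high=1−0.87=0.13; AND[min(a, b)] → w = 0.13
R2 (z=84.0): few=0.13, cold=0.59; AND[min(a, b)] → w = 0.13
R3 (z=37.0): cold=0.59, ¬low=1−0.34=0.66; AND[min(a, b)] → w = 0.59
R4 (z=26.0): crowded=0.72, low=0.34; AND[min(a, b)] → w = 0.34
Weighted average = (0.13·73.0 + 0.13·84.0 + 0.59·37.0 + 0.34·26.0) / (0.13 + 0.13 + 0.59 + 0.34)
  = 51.0800 / 1.1900 = 42.92

42.92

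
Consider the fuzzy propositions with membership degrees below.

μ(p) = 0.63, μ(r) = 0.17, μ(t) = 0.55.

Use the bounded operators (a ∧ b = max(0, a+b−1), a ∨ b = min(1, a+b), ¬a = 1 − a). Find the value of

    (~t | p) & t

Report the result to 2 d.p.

0.55

~t = 1 − 0.55 = 0.45
~t | p = min(1, a+b) on (0.45, 0.63) = 1.00
(~t | p) & t = max(0, a+b−1) on (1.00, 0.55) = 0.55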